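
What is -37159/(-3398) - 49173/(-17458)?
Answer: 203952919/14830571 ≈ 13.752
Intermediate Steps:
-37159/(-3398) - 49173/(-17458) = -37159*(-1/3398) - 49173*(-1/17458) = 37159/3398 + 49173/17458 = 203952919/14830571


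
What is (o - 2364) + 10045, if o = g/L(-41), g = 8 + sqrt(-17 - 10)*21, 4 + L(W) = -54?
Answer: 222745/29 - 63*I*sqrt(3)/58 ≈ 7680.9 - 1.8814*I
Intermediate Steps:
L(W) = -58 (L(W) = -4 - 54 = -58)
g = 8 + 63*I*sqrt(3) (g = 8 + sqrt(-27)*21 = 8 + (3*I*sqrt(3))*21 = 8 + 63*I*sqrt(3) ≈ 8.0 + 109.12*I)
o = -4/29 - 63*I*sqrt(3)/58 (o = (8 + 63*I*sqrt(3))/(-58) = (8 + 63*I*sqrt(3))*(-1/58) = -4/29 - 63*I*sqrt(3)/58 ≈ -0.13793 - 1.8814*I)
(o - 2364) + 10045 = ((-4/29 - 63*I*sqrt(3)/58) - 2364) + 10045 = (-68560/29 - 63*I*sqrt(3)/58) + 10045 = 222745/29 - 63*I*sqrt(3)/58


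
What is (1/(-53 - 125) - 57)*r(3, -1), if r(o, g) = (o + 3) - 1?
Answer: -50735/178 ≈ -285.03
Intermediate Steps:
r(o, g) = 2 + o (r(o, g) = (3 + o) - 1 = 2 + o)
(1/(-53 - 125) - 57)*r(3, -1) = (1/(-53 - 125) - 57)*(2 + 3) = (1/(-178) - 57)*5 = (-1/178 - 57)*5 = -10147/178*5 = -50735/178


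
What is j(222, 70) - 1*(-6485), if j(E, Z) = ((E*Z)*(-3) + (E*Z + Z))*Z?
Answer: -2164215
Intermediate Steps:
j(E, Z) = Z*(Z - 2*E*Z) (j(E, Z) = (-3*E*Z + (Z + E*Z))*Z = (Z - 2*E*Z)*Z = Z*(Z - 2*E*Z))
j(222, 70) - 1*(-6485) = 70²*(1 - 2*222) - 1*(-6485) = 4900*(1 - 444) + 6485 = 4900*(-443) + 6485 = -2170700 + 6485 = -2164215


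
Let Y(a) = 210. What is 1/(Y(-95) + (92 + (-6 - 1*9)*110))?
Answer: -1/1348 ≈ -0.00074184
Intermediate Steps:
1/(Y(-95) + (92 + (-6 - 1*9)*110)) = 1/(210 + (92 + (-6 - 1*9)*110)) = 1/(210 + (92 + (-6 - 9)*110)) = 1/(210 + (92 - 15*110)) = 1/(210 + (92 - 1650)) = 1/(210 - 1558) = 1/(-1348) = -1/1348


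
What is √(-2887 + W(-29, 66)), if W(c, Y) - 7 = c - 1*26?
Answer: I*√2935 ≈ 54.176*I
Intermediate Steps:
W(c, Y) = -19 + c (W(c, Y) = 7 + (c - 1*26) = 7 + (c - 26) = 7 + (-26 + c) = -19 + c)
√(-2887 + W(-29, 66)) = √(-2887 + (-19 - 29)) = √(-2887 - 48) = √(-2935) = I*√2935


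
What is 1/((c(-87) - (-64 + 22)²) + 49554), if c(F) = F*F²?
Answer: -1/610713 ≈ -1.6374e-6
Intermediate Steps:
c(F) = F³
1/((c(-87) - (-64 + 22)²) + 49554) = 1/(((-87)³ - (-64 + 22)²) + 49554) = 1/((-658503 - 1*(-42)²) + 49554) = 1/((-658503 - 1*1764) + 49554) = 1/((-658503 - 1764) + 49554) = 1/(-660267 + 49554) = 1/(-610713) = -1/610713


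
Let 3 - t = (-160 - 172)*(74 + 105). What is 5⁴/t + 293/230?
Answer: 17557033/13669130 ≈ 1.2844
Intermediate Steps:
t = 59431 (t = 3 - (-160 - 172)*(74 + 105) = 3 - (-332)*179 = 3 - 1*(-59428) = 3 + 59428 = 59431)
5⁴/t + 293/230 = 5⁴/59431 + 293/230 = 625*(1/59431) + 293*(1/230) = 625/59431 + 293/230 = 17557033/13669130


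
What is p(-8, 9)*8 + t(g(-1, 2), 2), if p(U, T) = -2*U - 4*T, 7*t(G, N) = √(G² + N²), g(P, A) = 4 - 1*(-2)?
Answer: -160 + 2*√10/7 ≈ -159.10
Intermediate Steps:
g(P, A) = 6 (g(P, A) = 4 + 2 = 6)
t(G, N) = √(G² + N²)/7
p(U, T) = -4*T - 2*U
p(-8, 9)*8 + t(g(-1, 2), 2) = (-4*9 - 2*(-8))*8 + √(6² + 2²)/7 = (-36 + 16)*8 + √(36 + 4)/7 = -20*8 + √40/7 = -160 + (2*√10)/7 = -160 + 2*√10/7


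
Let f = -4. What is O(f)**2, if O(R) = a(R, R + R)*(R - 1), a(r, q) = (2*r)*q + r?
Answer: 90000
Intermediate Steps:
a(r, q) = r + 2*q*r (a(r, q) = 2*q*r + r = r + 2*q*r)
O(R) = R*(1 + 4*R)*(-1 + R) (O(R) = (R*(1 + 2*(R + R)))*(R - 1) = (R*(1 + 2*(2*R)))*(-1 + R) = (R*(1 + 4*R))*(-1 + R) = R*(1 + 4*R)*(-1 + R))
O(f)**2 = (-4*(1 + 4*(-4))*(-1 - 4))**2 = (-4*(1 - 16)*(-5))**2 = (-4*(-15)*(-5))**2 = (-300)**2 = 90000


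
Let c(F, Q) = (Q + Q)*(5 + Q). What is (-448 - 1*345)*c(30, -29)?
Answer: -1103856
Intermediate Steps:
c(F, Q) = 2*Q*(5 + Q) (c(F, Q) = (2*Q)*(5 + Q) = 2*Q*(5 + Q))
(-448 - 1*345)*c(30, -29) = (-448 - 1*345)*(2*(-29)*(5 - 29)) = (-448 - 345)*(2*(-29)*(-24)) = -793*1392 = -1103856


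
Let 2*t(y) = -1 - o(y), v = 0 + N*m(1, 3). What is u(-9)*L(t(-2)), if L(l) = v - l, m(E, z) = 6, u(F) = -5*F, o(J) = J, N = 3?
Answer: 1575/2 ≈ 787.50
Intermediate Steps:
v = 18 (v = 0 + 3*6 = 0 + 18 = 18)
t(y) = -½ - y/2 (t(y) = (-1 - y)/2 = -½ - y/2)
L(l) = 18 - l
u(-9)*L(t(-2)) = (-5*(-9))*(18 - (-½ - ½*(-2))) = 45*(18 - (-½ + 1)) = 45*(18 - 1*½) = 45*(18 - ½) = 45*(35/2) = 1575/2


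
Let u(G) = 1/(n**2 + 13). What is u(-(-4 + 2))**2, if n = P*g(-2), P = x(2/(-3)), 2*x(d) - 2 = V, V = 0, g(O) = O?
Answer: 1/289 ≈ 0.0034602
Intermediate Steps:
x(d) = 1 (x(d) = 1 + (1/2)*0 = 1 + 0 = 1)
P = 1
n = -2 (n = 1*(-2) = -2)
u(G) = 1/17 (u(G) = 1/((-2)**2 + 13) = 1/(4 + 13) = 1/17)
u(-(-4 + 2))**2 = (1/17)**2 = 1/289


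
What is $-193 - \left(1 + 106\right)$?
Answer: $-300$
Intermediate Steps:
$-193 - \left(1 + 106\right) = -193 - 107 = -300$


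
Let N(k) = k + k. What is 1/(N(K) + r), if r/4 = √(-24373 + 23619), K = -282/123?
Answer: -1927/5078732 - 1681*I*√754/5078732 ≈ -0.00037943 - 0.0090886*I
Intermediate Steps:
K = -94/41 (K = -282*1/123 = -94/41 ≈ -2.2927)
N(k) = 2*k
r = 4*I*√754 (r = 4*√(-24373 + 23619) = 4*√(-754) = 4*(I*√754) = 4*I*√754 ≈ 109.84*I)
1/(N(K) + r) = 1/(2*(-94/41) + 4*I*√754) = 1/(-188/41 + 4*I*√754)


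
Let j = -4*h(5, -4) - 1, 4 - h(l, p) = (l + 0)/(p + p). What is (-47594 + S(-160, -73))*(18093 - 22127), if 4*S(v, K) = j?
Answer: 768055447/4 ≈ 1.9201e+8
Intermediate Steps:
h(l, p) = 4 - l/(2*p) (h(l, p) = 4 - (l + 0)/(p + p) = 4 - l/(2*p))
j = -39/2 (j = -4*(4 - ½*5/(-4)) - 1 = -4*(4 - ½*5*(-¼)) - 1 = -4*(4 + 5/8) - 1 = -4*37/8 - 1 = -37/2 - 1 = -39/2 ≈ -19.500)
S(v, K) = -39/8 (S(v, K) = (¼)*(-39/2) = -39/8)
(-47594 + S(-160, -73))*(18093 - 22127) = (-47594 - 39/8)*(18093 - 22127) = -380791/8*(-4034) = 768055447/4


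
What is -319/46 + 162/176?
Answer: -12173/2024 ≈ -6.0143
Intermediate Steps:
-319/46 + 162/176 = -319*1/46 + 162*(1/176) = -319/46 + 81/88 = -12173/2024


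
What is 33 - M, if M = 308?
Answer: -275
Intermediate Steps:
33 - M = 33 - 1*308 = 33 - 308 = -275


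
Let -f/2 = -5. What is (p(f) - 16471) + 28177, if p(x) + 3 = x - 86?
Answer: 11627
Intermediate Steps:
f = 10 (f = -2*(-5) = 10)
p(x) = -89 + x (p(x) = -3 + (x - 86) = -3 + (-86 + x) = -89 + x)
(p(f) - 16471) + 28177 = ((-89 + 10) - 16471) + 28177 = (-79 - 16471) + 28177 = -16550 + 28177 = 11627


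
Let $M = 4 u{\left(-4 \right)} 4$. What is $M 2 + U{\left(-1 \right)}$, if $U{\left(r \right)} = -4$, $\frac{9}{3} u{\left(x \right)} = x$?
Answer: $- \frac{140}{3} \approx -46.667$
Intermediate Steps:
$u{\left(x \right)} = \frac{x}{3}$
$M = - \frac{64}{3}$ ($M = 4 \cdot \frac{1}{3} \left(-4\right) 4 = 4 \left(- \frac{4}{3}\right) 4 = \left(- \frac{16}{3}\right) 4 = - \frac{64}{3} \approx -21.333$)
$M 2 + U{\left(-1 \right)} = \left(- \frac{64}{3}\right) 2 - 4 = - \frac{128}{3} - 4 = - \frac{140}{3}$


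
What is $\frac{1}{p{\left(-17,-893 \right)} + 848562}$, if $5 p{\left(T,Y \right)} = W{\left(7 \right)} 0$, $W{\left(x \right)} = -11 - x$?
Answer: $\frac{1}{848562} \approx 1.1785 \cdot 10^{-6}$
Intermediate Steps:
$p{\left(T,Y \right)} = 0$ ($p{\left(T,Y \right)} = \frac{\left(-11 - 7\right) 0}{5} = \frac{\left(-18\right) 0}{5} = \frac{1}{5} \cdot 0 = 0$)
$\frac{1}{p{\left(-17,-893 \right)} + 848562} = \frac{1}{0 + 848562} = \frac{1}{848562}$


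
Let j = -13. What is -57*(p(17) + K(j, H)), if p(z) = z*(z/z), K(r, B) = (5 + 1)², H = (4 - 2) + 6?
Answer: -3021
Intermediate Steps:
H = 8 (H = 2 + 6 = 8)
K(r, B) = 36 (K(r, B) = 6² = 36)
p(z) = z (p(z) = z*1 = z)
-57*(p(17) + K(j, H)) = -57*(17 + 36) = -57*53 = -3021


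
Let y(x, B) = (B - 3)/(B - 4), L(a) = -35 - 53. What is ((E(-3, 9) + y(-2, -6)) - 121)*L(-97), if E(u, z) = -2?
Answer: 53724/5 ≈ 10745.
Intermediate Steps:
L(a) = -88
y(x, B) = (-3 + B)/(-4 + B)
((E(-3, 9) + y(-2, -6)) - 121)*L(-97) = ((-2 + (-3 - 6)/(-4 - 6)) - 121)*(-88) = ((-2 - 9/(-10)) - 121)*(-88) = ((-2 - ⅒*(-9)) - 121)*(-88) = ((-2 + 9/10) - 121)*(-88) = (-11/10 - 121)*(-88) = -1221/10*(-88) = 53724/5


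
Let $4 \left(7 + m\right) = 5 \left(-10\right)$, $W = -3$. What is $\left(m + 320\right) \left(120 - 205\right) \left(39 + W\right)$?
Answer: $-919530$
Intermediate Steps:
$m = - \frac{39}{2}$ ($m = -7 + \frac{5 \left(-10\right)}{4} = -7 + \frac{1}{4} \left(-50\right) = -7 - \frac{25}{2} = - \frac{39}{2} \approx -19.5$)
$\left(m + 320\right) \left(120 - 205\right) \left(39 + W\right) = \left(- \frac{39}{2} + 320\right) \left(120 - 205\right) \left(39 - 3\right) = \frac{601 \left(\left(-85\right) 36\right)}{2} = \frac{601}{2} \left(-3060\right) = -919530$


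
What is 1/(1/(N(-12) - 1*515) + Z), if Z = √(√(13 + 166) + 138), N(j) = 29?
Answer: -1/(1/486 - √(138 + √179)) ≈ 0.081290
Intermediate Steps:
Z = √(138 + √179) (Z = √(√179 + 138) = √(138 + √179) ≈ 12.304)
1/(1/(N(-12) - 1*515) + Z) = 1/(1/(29 - 1*515) + √(138 + √179)) = 1/(1/(29 - 515) + √(138 + √179)) = 1/(1/(-486) + √(138 + √179)) = 1/(-1/486 + √(138 + √179))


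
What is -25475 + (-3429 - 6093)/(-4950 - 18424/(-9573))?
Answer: -603303380372/23683963 ≈ -25473.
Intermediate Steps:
-25475 + (-3429 - 6093)/(-4950 - 18424/(-9573)) = -25475 - 9522/(-4950 - 18424*(-1/9573)) = -25475 - 9522/(-4950 + 18424/9573) = -25475 - 9522/(-47367926/9573) = -25475 - 9522*(-9573/47367926) = -25475 + 45577053/23683963 = -603303380372/23683963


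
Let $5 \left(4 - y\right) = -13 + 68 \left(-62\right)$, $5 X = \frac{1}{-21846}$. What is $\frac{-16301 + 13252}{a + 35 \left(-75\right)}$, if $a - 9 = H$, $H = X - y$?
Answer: $\frac{66608454}{75713867} \approx 0.87974$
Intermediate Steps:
$X = - \frac{1}{109230}$ ($X = \frac{1}{5 \left(-21846\right)} = \frac{1}{5} \left(- \frac{1}{21846}\right) = - \frac{1}{109230} \approx -9.155 \cdot 10^{-6}$)
$y = \frac{4249}{5}$ ($y = 4 - \frac{-13 + 68 \left(-62\right)}{5} = 4 - \frac{-13 - 4216}{5} = 4 - - \frac{4229}{5} = 4 + \frac{4229}{5} = \frac{4249}{5} \approx 849.8$)
$H = - \frac{18564731}{21846}$ ($H = - \frac{1}{109230} - \frac{4249}{5} = - \frac{18564731}{21846} \approx -849.8$)
$a = - \frac{18368117}{21846}$ ($a = 9 - \frac{18564731}{21846} = - \frac{18368117}{21846} \approx -840.8$)
$\frac{-16301 + 13252}{a + 35 \left(-75\right)} = \frac{-16301 + 13252}{- \frac{18368117}{21846} + 35 \left(-75\right)} = - \frac{3049}{- \frac{18368117}{21846} - 2625} = - \frac{3049}{- \frac{75713867}{21846}} = \left(-3049\right) \left(- \frac{21846}{75713867}\right) = \frac{66608454}{75713867}$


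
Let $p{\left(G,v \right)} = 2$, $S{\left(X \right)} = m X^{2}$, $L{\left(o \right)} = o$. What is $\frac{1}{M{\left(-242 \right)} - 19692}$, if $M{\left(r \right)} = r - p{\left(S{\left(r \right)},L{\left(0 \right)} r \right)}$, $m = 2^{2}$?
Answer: $- \frac{1}{19936} \approx -5.0161 \cdot 10^{-5}$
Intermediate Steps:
$m = 4$
$S{\left(X \right)} = 4 X^{2}$
$M{\left(r \right)} = -2 + r$ ($M{\left(r \right)} = r - 2 = -2 + r$)
$\frac{1}{M{\left(-242 \right)} - 19692} = \frac{1}{\left(-2 - 242\right) - 19692} = \frac{1}{-244 - 19692} = \frac{1}{-19936} = - \frac{1}{19936}$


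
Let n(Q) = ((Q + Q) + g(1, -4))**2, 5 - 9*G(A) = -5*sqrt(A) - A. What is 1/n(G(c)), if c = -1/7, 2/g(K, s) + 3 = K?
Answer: 3969/(25*(1 + 2*I*sqrt(7))**2) ≈ -5.0969 - 1.9978*I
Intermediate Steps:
g(K, s) = 2/(-3 + K)
c = -1/7 (c = -1*1/7 = -1/7 ≈ -0.14286)
G(A) = 5/9 + A/9 + 5*sqrt(A)/9 (G(A) = 5/9 - (-5*sqrt(A) - A)/9 = 5/9 - (-A - 5*sqrt(A))/9 = 5/9 + (A/9 + 5*sqrt(A)/9) = 5/9 + A/9 + 5*sqrt(A)/9)
n(Q) = (-1 + 2*Q)**2 (n(Q) = ((Q + Q) + 2/(-3 + 1))**2 = (2*Q + 2/(-2))**2 = (2*Q + 2*(-1/2))**2 = (2*Q - 1)**2 = (-1 + 2*Q)**2)
1/n(G(c)) = 1/((-1 + 2*(5/9 + (1/9)*(-1/7) + 5*sqrt(-1/7)/9))**2) = 1/((-1 + 2*(5/9 - 1/63 + 5*(I*sqrt(7)/7)/9))**2) = 1/((-1 + 2*(5/9 - 1/63 + 5*I*sqrt(7)/63))**2) = 1/((-1 + 2*(34/63 + 5*I*sqrt(7)/63))**2) = 1/((-1 + (68/63 + 10*I*sqrt(7)/63))**2) = 1/((5/63 + 10*I*sqrt(7)/63)**2) = (5/63 + 10*I*sqrt(7)/63)**(-2)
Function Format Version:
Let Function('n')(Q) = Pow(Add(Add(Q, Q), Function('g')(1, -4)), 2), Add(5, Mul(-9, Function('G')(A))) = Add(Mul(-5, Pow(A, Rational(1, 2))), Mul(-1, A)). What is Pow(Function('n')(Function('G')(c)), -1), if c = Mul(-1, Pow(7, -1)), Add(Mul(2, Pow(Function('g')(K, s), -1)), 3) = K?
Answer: Mul(Rational(3969, 25), Pow(Add(1, Mul(2, I, Pow(7, Rational(1, 2)))), -2)) ≈ Add(-5.0969, Mul(-1.9978, I))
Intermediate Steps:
Function('g')(K, s) = Mul(2, Pow(Add(-3, K), -1))
c = Rational(-1, 7) (c = Mul(-1, Rational(1, 7)) = Rational(-1, 7) ≈ -0.14286)
Function('G')(A) = Add(Rational(5, 9), Mul(Rational(1, 9), A), Mul(Rational(5, 9), Pow(A, Rational(1, 2)))) (Function('G')(A) = Add(Rational(5, 9), Mul(Rational(-1, 9), Add(Mul(-5, Pow(A, Rational(1, 2))), Mul(-1, A)))) = Add(Rational(5, 9), Mul(Rational(-1, 9), Add(Mul(-1, A), Mul(-5, Pow(A, Rational(1, 2)))))) = Add(Rational(5, 9), Add(Mul(Rational(1, 9), A), Mul(Rational(5, 9), Pow(A, Rational(1, 2))))) = Add(Rational(5, 9), Mul(Rational(1, 9), A), Mul(Rational(5, 9), Pow(A, Rational(1, 2)))))
Function('n')(Q) = Pow(Add(-1, Mul(2, Q)), 2) (Function('n')(Q) = Pow(Add(Add(Q, Q), Mul(2, Pow(Add(-3, 1), -1))), 2) = Pow(Add(Mul(2, Q), Mul(2, Pow(-2, -1))), 2) = Pow(Add(Mul(2, Q), Mul(2, Rational(-1, 2))), 2) = Pow(Add(Mul(2, Q), -1), 2) = Pow(Add(-1, Mul(2, Q)), 2))
Pow(Function('n')(Function('G')(c)), -1) = Pow(Pow(Add(-1, Mul(2, Add(Rational(5, 9), Mul(Rational(1, 9), Rational(-1, 7)), Mul(Rational(5, 9), Pow(Rational(-1, 7), Rational(1, 2)))))), 2), -1) = Pow(Pow(Add(-1, Mul(2, Add(Rational(5, 9), Rational(-1, 63), Mul(Rational(5, 9), Mul(Rational(1, 7), I, Pow(7, Rational(1, 2))))))), 2), -1) = Pow(Pow(Add(-1, Mul(2, Add(Rational(5, 9), Rational(-1, 63), Mul(Rational(5, 63), I, Pow(7, Rational(1, 2)))))), 2), -1) = Pow(Pow(Add(-1, Mul(2, Add(Rational(34, 63), Mul(Rational(5, 63), I, Pow(7, Rational(1, 2)))))), 2), -1) = Pow(Pow(Add(-1, Add(Rational(68, 63), Mul(Rational(10, 63), I, Pow(7, Rational(1, 2))))), 2), -1) = Pow(Pow(Add(Rational(5, 63), Mul(Rational(10, 63), I, Pow(7, Rational(1, 2)))), 2), -1) = Pow(Add(Rational(5, 63), Mul(Rational(10, 63), I, Pow(7, Rational(1, 2)))), -2)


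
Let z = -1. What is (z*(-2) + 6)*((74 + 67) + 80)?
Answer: 1768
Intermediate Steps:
(z*(-2) + 6)*((74 + 67) + 80) = (-1*(-2) + 6)*((74 + 67) + 80) = (2 + 6)*(141 + 80) = 8*221 = 1768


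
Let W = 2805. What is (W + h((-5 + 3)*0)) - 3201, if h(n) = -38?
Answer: -434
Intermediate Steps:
(W + h((-5 + 3)*0)) - 3201 = (2805 - 38) - 3201 = 2767 - 3201 = -434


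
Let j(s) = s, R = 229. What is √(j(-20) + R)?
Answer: √209 ≈ 14.457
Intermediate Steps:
√(j(-20) + R) = √(-20 + 229) = √209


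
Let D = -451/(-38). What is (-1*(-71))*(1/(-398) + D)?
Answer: 3185415/3781 ≈ 842.48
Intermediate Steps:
D = 451/38 (D = -451*(-1/38) = 451/38 ≈ 11.868)
(-1*(-71))*(1/(-398) + D) = (-1*(-71))*(1/(-398) + 451/38) = 71*(-1/398 + 451/38) = 71*(44865/3781) = 3185415/3781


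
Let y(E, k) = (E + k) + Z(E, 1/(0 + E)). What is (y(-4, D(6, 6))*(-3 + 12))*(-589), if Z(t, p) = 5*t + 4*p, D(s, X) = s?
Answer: 100719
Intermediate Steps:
Z(t, p) = 4*p + 5*t
y(E, k) = k + 4/E + 6*E (y(E, k) = (E + k) + (4/(0 + E) + 5*E) = (E + k) + (4/E + 5*E) = k + 4/E + 6*E)
(y(-4, D(6, 6))*(-3 + 12))*(-589) = ((6 + 4/(-4) + 6*(-4))*(-3 + 12))*(-589) = ((6 + 4*(-¼) - 24)*9)*(-589) = ((6 - 1 - 24)*9)*(-589) = -19*9*(-589) = -171*(-589) = 100719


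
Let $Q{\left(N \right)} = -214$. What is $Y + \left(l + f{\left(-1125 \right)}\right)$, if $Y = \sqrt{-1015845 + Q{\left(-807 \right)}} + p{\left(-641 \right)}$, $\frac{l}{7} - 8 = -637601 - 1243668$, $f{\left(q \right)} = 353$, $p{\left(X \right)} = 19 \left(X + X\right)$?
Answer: $-13192832 + i \sqrt{1016059} \approx -1.3193 \cdot 10^{7} + 1008.0 i$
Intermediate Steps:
$p{\left(X \right)} = 38 X$ ($p{\left(X \right)} = 19 \cdot 2 X = 38 X$)
$l = -13168827$ ($l = 56 + 7 \left(-637601 - 1243668\right) = 56 + 7 \left(-1881269\right) = 56 - 13168883 = -13168827$)
$Y = -24358 + i \sqrt{1016059}$ ($Y = \sqrt{-1015845 - 214} + 38 \left(-641\right) = \sqrt{-1016059} - 24358 = i \sqrt{1016059} - 24358 = -24358 + i \sqrt{1016059} \approx -24358.0 + 1008.0 i$)
$Y + \left(l + f{\left(-1125 \right)}\right) = \left(-24358 + i \sqrt{1016059}\right) + \left(-13168827 + 353\right) = \left(-24358 + i \sqrt{1016059}\right) - 13168474 = -13192832 + i \sqrt{1016059}$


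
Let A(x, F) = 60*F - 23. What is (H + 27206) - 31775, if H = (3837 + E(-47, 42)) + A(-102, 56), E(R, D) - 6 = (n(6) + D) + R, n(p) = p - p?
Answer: 2606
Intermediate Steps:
n(p) = 0
E(R, D) = 6 + D + R (E(R, D) = 6 + ((0 + D) + R) = 6 + (D + R) = 6 + D + R)
A(x, F) = -23 + 60*F
H = 7175 (H = (3837 + (6 + 42 - 47)) + (-23 + 60*56) = (3837 + 1) + (-23 + 3360) = 3838 + 3337 = 7175)
(H + 27206) - 31775 = (7175 + 27206) - 31775 = 34381 - 31775 = 2606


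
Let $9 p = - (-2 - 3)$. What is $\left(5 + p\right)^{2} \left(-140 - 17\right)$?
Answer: $- \frac{392500}{81} \approx -4845.7$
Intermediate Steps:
$p = \frac{5}{9}$ ($p = \frac{\left(-1\right) \left(-2 - 3\right)}{9} = \frac{\left(-1\right) \left(-5\right)}{9} = \frac{1}{9} \cdot 5 = \frac{5}{9} \approx 0.55556$)
$\left(5 + p\right)^{2} \left(-140 - 17\right) = \left(5 + \frac{5}{9}\right)^{2} \left(-140 - 17\right) = \left(\frac{50}{9}\right)^{2} \left(-157\right) = \frac{2500}{81} \left(-157\right) = - \frac{392500}{81}$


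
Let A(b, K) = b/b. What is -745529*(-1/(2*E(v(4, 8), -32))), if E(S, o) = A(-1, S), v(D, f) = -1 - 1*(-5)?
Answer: 745529/2 ≈ 3.7276e+5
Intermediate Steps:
A(b, K) = 1
v(D, f) = 4 (v(D, f) = -1 + 5 = 4)
E(S, o) = 1
-745529*(-1/(2*E(v(4, 8), -32))) = -745529/(1*(-2)) = -745529/(-2) = -745529*(-½) = 745529/2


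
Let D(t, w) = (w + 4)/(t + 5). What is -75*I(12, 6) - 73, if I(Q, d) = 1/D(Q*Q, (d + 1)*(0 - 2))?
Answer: 2089/2 ≈ 1044.5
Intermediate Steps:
D(t, w) = (4 + w)/(5 + t)
I(Q, d) = (5 + Q²)/(2 - 2*d) (I(Q, d) = 1/((4 + (d + 1)*(0 - 2))/(5 + Q*Q)) = 1/((4 + (1 + d)*(-2))/(5 + Q²)) = 1/((4 + (-2 - 2*d))/(5 + Q²)) = 1/((2 - 2*d)/(5 + Q²)) = (5 + Q²)/(2 - 2*d))
-75*I(12, 6) - 73 = -75*(-5 - 1*12²)/(2*(-1 + 6)) - 73 = -75*(-5 - 1*144)/(2*5) - 73 = -75*(-5 - 144)/(2*5) - 73 = -75*(-149)/(2*5) - 73 = -75*(-149/10) - 73 = 2235/2 - 73 = 2089/2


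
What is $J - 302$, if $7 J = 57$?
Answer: $- \frac{2057}{7} \approx -293.86$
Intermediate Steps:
$J = \frac{57}{7}$ ($J = \frac{1}{7} \cdot 57 = \frac{57}{7} \approx 8.1429$)
$J - 302 = \frac{57}{7} - 302 = - \frac{2057}{7}$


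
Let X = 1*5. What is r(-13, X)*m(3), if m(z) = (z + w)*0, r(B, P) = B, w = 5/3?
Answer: 0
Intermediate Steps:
X = 5
w = 5/3 (w = 5*(⅓) = 5/3 ≈ 1.6667)
m(z) = 0 (m(z) = (z + 5/3)*0 = (5/3 + z)*0 = 0)
r(-13, X)*m(3) = -13*0 = 0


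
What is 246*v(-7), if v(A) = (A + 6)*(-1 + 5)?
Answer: -984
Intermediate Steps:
v(A) = 24 + 4*A (v(A) = (6 + A)*4 = 24 + 4*A)
246*v(-7) = 246*(24 + 4*(-7)) = 246*(24 - 28) = 246*(-4) = -984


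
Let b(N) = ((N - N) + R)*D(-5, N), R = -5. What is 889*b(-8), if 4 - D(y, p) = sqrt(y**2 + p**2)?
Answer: -17780 + 4445*sqrt(89) ≈ 24154.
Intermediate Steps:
D(y, p) = 4 - sqrt(p**2 + y**2) (D(y, p) = 4 - sqrt(y**2 + p**2) = 4 - sqrt(p**2 + y**2))
b(N) = -20 + 5*sqrt(25 + N**2) (b(N) = ((N - N) - 5)*(4 - sqrt(N**2 + (-5)**2)) = (0 - 5)*(4 - sqrt(N**2 + 25)) = -5*(4 - sqrt(25 + N**2)) = -20 + 5*sqrt(25 + N**2))
889*b(-8) = 889*(-20 + 5*sqrt(25 + (-8)**2)) = 889*(-20 + 5*sqrt(25 + 64)) = 889*(-20 + 5*sqrt(89)) = -17780 + 4445*sqrt(89)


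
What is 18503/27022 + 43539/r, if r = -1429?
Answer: -1150070071/38614438 ≈ -29.783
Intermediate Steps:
18503/27022 + 43539/r = 18503/27022 + 43539/(-1429) = 18503*(1/27022) + 43539*(-1/1429) = 18503/27022 - 43539/1429 = -1150070071/38614438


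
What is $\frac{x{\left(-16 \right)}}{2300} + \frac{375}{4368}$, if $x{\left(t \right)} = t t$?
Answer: $\frac{165059}{837200} \approx 0.19716$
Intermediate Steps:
$x{\left(t \right)} = t^{2}$
$\frac{x{\left(-16 \right)}}{2300} + \frac{375}{4368} = \frac{\left(-16\right)^{2}}{2300} + \frac{375}{4368} = 256 \cdot \frac{1}{2300} + 375 \cdot \frac{1}{4368} = \frac{64}{575} + \frac{125}{1456} = \frac{165059}{837200}$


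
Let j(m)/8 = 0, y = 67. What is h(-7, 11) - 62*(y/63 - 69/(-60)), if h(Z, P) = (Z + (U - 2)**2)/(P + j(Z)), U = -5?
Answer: -924589/6930 ≈ -133.42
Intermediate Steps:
j(m) = 0 (j(m) = 8*0 = 0)
h(Z, P) = (49 + Z)/P (h(Z, P) = (Z + (-5 - 2)**2)/(P + 0) = (Z + (-7)**2)/P = (Z + 49)/P = (49 + Z)/P)
h(-7, 11) - 62*(y/63 - 69/(-60)) = (49 - 7)/11 - 62*(67/63 - 69/(-60)) = (1/11)*42 - 62*(67*(1/63) - 69*(-1/60)) = 42/11 - 62*(67/63 + 23/20) = 42/11 - 62*2789/1260 = 42/11 - 86459/630 = -924589/6930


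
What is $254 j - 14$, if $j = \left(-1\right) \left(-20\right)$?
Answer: $5066$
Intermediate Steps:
$j = 20$
$254 j - 14 = 254 \cdot 20 - 14 = 5080 - 14 = 5066$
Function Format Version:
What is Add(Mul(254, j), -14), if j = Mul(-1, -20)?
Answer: 5066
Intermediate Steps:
j = 20
Add(Mul(254, j), -14) = Add(Mul(254, 20), -14) = Add(5080, -14) = 5066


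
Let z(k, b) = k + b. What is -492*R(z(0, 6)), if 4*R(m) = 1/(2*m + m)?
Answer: -41/6 ≈ -6.8333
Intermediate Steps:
z(k, b) = b + k
R(m) = 1/(12*m) (R(m) = 1/(4*(2*m + m)) = 1/(4*((3*m))) = (1/(3*m))/4 = 1/(12*m))
-492*R(z(0, 6)) = -41/(6 + 0) = -41/6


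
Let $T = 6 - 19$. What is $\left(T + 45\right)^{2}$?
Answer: $1024$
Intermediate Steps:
$T = -13$ ($T = 6 - 19 = -13$)
$\left(T + 45\right)^{2} = \left(-13 + 45\right)^{2} = 32^{2} = 1024$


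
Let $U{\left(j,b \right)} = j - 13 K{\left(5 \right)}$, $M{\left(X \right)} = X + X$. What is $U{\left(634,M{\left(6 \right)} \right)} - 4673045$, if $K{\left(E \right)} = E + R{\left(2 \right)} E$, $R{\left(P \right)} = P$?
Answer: $-4672606$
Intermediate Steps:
$M{\left(X \right)} = 2 X$
$K{\left(E \right)} = 3 E$ ($K{\left(E \right)} = E + 2 E = 3 E$)
$U{\left(j,b \right)} = -195 + j$ ($U{\left(j,b \right)} = j - 13 \cdot 3 \cdot 5 = j - 195 = -195 + j$)
$U{\left(634,M{\left(6 \right)} \right)} - 4673045 = \left(-195 + 634\right) - 4673045 = 439 - 4673045 = -4672606$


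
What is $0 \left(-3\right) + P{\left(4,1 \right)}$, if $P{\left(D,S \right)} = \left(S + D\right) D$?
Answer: $20$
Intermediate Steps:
$P{\left(D,S \right)} = D \left(D + S\right)$ ($P{\left(D,S \right)} = \left(D + S\right) D = D \left(D + S\right)$)
$0 \left(-3\right) + P{\left(4,1 \right)} = 0 \left(-3\right) + 4 \left(4 + 1\right) = 0 + 4 \cdot 5 = 0 + 20 = 20$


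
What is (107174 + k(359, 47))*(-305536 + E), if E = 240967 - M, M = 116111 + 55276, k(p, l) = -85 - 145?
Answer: -25234078464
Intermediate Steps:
k(p, l) = -230
M = 171387
E = 69580 (E = 240967 - 1*171387 = 240967 - 171387 = 69580)
(107174 + k(359, 47))*(-305536 + E) = (107174 - 230)*(-305536 + 69580) = 106944*(-235956) = -25234078464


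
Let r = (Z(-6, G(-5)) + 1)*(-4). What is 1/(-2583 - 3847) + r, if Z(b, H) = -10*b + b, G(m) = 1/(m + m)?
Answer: -1414601/6430 ≈ -220.00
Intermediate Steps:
G(m) = 1/(2*m)
Z(b, H) = -9*b
r = -220 (r = (-9*(-6) + 1)*(-4) = (54 + 1)*(-4) = 55*(-4) = -220)
1/(-2583 - 3847) + r = 1/(-2583 - 3847) - 220 = 1/(-6430) - 220 = -1/6430 - 220 = -1414601/6430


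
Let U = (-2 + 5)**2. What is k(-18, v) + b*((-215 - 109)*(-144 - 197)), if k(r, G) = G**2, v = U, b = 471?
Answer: 52038045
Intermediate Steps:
U = 9 (U = 3**2 = 9)
v = 9
k(-18, v) + b*((-215 - 109)*(-144 - 197)) = 9**2 + 471*((-215 - 109)*(-144 - 197)) = 81 + 471*(-324*(-341)) = 81 + 471*110484 = 81 + 52037964 = 52038045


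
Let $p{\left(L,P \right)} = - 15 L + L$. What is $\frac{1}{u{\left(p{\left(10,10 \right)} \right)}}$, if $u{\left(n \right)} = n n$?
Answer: $\frac{1}{19600} \approx 5.102 \cdot 10^{-5}$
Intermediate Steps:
$p{\left(L,P \right)} = - 14 L$
$u{\left(n \right)} = n^{2}$
$\frac{1}{u{\left(p{\left(10,10 \right)} \right)}} = \frac{1}{\left(\left(-14\right) 10\right)^{2}} = \frac{1}{\left(-140\right)^{2}} = \frac{1}{19600}$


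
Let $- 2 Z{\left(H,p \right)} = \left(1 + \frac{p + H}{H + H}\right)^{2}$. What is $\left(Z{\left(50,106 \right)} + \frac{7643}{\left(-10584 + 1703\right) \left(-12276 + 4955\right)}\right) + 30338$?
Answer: $\frac{1232685627531677}{40636125625} \approx 30335.0$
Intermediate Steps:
$Z{\left(H,p \right)} = - \frac{\left(1 + \frac{H + p}{2 H}\right)^{2}}{2}$ ($Z{\left(H,p \right)} = - \frac{\left(1 + \frac{p + H}{H + H}\right)^{2}}{2} = - \frac{\left(1 + \frac{H + p}{2 H}\right)^{2}}{2}$)
$\left(Z{\left(50,106 \right)} + \frac{7643}{\left(-10584 + 1703\right) \left(-12276 + 4955\right)}\right) + 30338 = \left(- \frac{\left(106 + 3 \cdot 50\right)^{2}}{8 \cdot 2500} + \frac{7643}{\left(-10584 + 1703\right) \left(-12276 + 4955\right)}\right) + 30338 = \left(\left(- \frac{1}{8}\right) \frac{1}{2500} \left(106 + 150\right)^{2} + \frac{7643}{\left(-8881\right) \left(-7321\right)}\right) + 30338 = \left(\left(- \frac{1}{8}\right) \frac{1}{2500} \cdot 256^{2} + \frac{7643}{65017801}\right) + 30338 = \left(\left(- \frac{1}{8}\right) \frac{1}{2500} \cdot 65536 + 7643 \cdot \frac{1}{65017801}\right) + 30338 = \left(- \frac{2048}{625} + \frac{7643}{65017801}\right) + 30338 = - \frac{133151679573}{40636125625} + 30338 = \frac{1232685627531677}{40636125625}$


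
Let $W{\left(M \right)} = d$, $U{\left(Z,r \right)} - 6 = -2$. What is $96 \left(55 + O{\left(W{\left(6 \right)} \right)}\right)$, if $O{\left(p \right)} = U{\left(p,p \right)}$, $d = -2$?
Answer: $5664$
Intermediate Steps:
$U{\left(Z,r \right)} = 4$ ($U{\left(Z,r \right)} = 6 - 2 = 4$)
$W{\left(M \right)} = -2$
$O{\left(p \right)} = 4$
$96 \left(55 + O{\left(W{\left(6 \right)} \right)}\right) = 96 \left(55 + 4\right) = 96 \cdot 59 = 5664$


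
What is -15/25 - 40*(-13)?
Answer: 2597/5 ≈ 519.40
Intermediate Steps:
-15/25 - 40*(-13) = -15*1/25 + 520 = -3/5 + 520 = 2597/5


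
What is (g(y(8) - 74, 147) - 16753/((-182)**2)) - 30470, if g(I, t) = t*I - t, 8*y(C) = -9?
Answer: -2759950029/66248 ≈ -41661.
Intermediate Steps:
y(C) = -9/8 (y(C) = (1/8)*(-9) = -9/8)
g(I, t) = -t + I*t (g(I, t) = I*t - t = -t + I*t)
(g(y(8) - 74, 147) - 16753/((-182)**2)) - 30470 = (147*(-1 + (-9/8 - 74)) - 16753/((-182)**2)) - 30470 = (147*(-1 - 601/8) - 16753/33124) - 30470 = (147*(-609/8) - 16753*1/33124) - 30470 = (-89523/8 - 16753/33124) - 30470 = -741373469/66248 - 30470 = -2759950029/66248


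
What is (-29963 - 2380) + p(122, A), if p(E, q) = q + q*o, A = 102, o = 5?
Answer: -31731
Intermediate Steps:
p(E, q) = 6*q (p(E, q) = q + q*5 = q + 5*q = 6*q)
(-29963 - 2380) + p(122, A) = (-29963 - 2380) + 6*102 = -32343 + 612 = -31731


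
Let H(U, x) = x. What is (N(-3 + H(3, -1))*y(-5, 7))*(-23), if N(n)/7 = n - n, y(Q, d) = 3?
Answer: 0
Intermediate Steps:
N(n) = 0 (N(n) = 7*(n - n) = 7*0 = 0)
(N(-3 + H(3, -1))*y(-5, 7))*(-23) = (0*3)*(-23) = 0*(-23) = 0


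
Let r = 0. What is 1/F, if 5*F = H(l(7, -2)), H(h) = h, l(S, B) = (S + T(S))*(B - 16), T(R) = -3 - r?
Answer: -5/72 ≈ -0.069444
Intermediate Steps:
T(R) = -3 (T(R) = -3 - 1*0 = -3 + 0 = -3)
l(S, B) = (-16 + B)*(-3 + S) (l(S, B) = (S - 3)*(B - 16) = (-3 + S)*(-16 + B) = (-16 + B)*(-3 + S))
F = -72/5 (F = (48 - 16*7 - 3*(-2) - 2*7)/5 = (48 - 112 + 6 - 14)/5 = (⅕)*(-72) = -72/5 ≈ -14.400)
1/F = 1/(-72/5) = -5/72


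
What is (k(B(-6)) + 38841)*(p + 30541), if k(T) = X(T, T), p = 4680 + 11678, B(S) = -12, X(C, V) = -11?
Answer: 1821088170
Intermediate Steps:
p = 16358
k(T) = -11
(k(B(-6)) + 38841)*(p + 30541) = (-11 + 38841)*(16358 + 30541) = 38830*46899 = 1821088170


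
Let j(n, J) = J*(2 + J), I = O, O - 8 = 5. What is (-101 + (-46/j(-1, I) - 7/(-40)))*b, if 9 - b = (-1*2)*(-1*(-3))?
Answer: -157655/104 ≈ -1515.9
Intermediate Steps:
O = 13 (O = 8 + 5 = 13)
I = 13
b = 15 (b = 9 - (-1*2)*(-1*(-3)) = 9 - (-2)*3 = 9 - 1*(-6) = 9 + 6 = 15)
(-101 + (-46/j(-1, I) - 7/(-40)))*b = (-101 + (-46*1/(13*(2 + 13)) - 7/(-40)))*15 = (-101 + (-46/(13*15) - 7*(-1/40)))*15 = (-101 + (-46/195 + 7/40))*15 = (-101 - 19/312)*15 = -31531/312*15 = -157655/104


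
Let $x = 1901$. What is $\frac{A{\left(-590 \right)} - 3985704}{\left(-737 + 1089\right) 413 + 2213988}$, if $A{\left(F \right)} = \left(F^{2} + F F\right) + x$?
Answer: $- \frac{3287603}{2359364} \approx -1.3934$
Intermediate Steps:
$A{\left(F \right)} = 1901 + 2 F^{2}$ ($A{\left(F \right)} = \left(F^{2} + F F\right) + 1901 = \left(F^{2} + F^{2}\right) + 1901 = 2 F^{2} + 1901 = 1901 + 2 F^{2}$)
$\frac{A{\left(-590 \right)} - 3985704}{\left(-737 + 1089\right) 413 + 2213988} = \frac{\left(1901 + 2 \left(-590\right)^{2}\right) - 3985704}{\left(-737 + 1089\right) 413 + 2213988} = \frac{\left(1901 + 2 \cdot 348100\right) - 3985704}{352 \cdot 413 + 2213988} = \frac{\left(1901 + 696200\right) - 3985704}{145376 + 2213988} = \frac{698101 - 3985704}{2359364} = \left(-3287603\right) \frac{1}{2359364} = - \frac{3287603}{2359364}$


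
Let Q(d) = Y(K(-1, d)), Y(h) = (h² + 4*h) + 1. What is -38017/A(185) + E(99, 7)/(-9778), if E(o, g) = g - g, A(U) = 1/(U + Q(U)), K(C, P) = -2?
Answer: -6919094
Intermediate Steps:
Y(h) = 1 + h² + 4*h
Q(d) = -3 (Q(d) = 1 + (-2)² + 4*(-2) = 1 + 4 - 8 = -3)
A(U) = 1/(-3 + U) (A(U) = 1/(U - 3) = 1/(-3 + U))
E(o, g) = 0
-38017/A(185) + E(99, 7)/(-9778) = -38017/(1/(-3 + 185)) + 0/(-9778) = -38017/(1/182) + 0*(-1/9778) = -38017/1/182 + 0 = -38017*182 + 0 = -6919094 + 0 = -6919094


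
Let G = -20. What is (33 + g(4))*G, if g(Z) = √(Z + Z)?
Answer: -660 - 40*√2 ≈ -716.57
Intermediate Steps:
g(Z) = √2*√Z (g(Z) = √(2*Z) = √2*√Z)
(33 + g(4))*G = (33 + √2*√4)*(-20) = (33 + √2*2)*(-20) = (33 + 2*√2)*(-20) = -660 - 40*√2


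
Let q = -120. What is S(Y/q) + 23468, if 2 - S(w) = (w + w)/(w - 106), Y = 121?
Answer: 301378028/12841 ≈ 23470.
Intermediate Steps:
S(w) = 2 - 2*w/(-106 + w) (S(w) = 2 - (w + w)/(w - 106) = 2 - 2*w/(-106 + w))
S(Y/q) + 23468 = -212/(-106 + 121/(-120)) + 23468 = -212/(-106 + 121*(-1/120)) + 23468 = -212/(-106 - 121/120) + 23468 = -212/(-12841/120) + 23468 = -212*(-120/12841) + 23468 = 25440/12841 + 23468 = 301378028/12841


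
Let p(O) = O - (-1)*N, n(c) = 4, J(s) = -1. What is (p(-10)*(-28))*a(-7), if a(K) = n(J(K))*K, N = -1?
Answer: -8624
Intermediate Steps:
a(K) = 4*K
p(O) = -1 + O (p(O) = O - (-1)*(-1) = O - 1*1 = O - 1 = -1 + O)
(p(-10)*(-28))*a(-7) = ((-1 - 10)*(-28))*(4*(-7)) = -11*(-28)*(-28) = 308*(-28) = -8624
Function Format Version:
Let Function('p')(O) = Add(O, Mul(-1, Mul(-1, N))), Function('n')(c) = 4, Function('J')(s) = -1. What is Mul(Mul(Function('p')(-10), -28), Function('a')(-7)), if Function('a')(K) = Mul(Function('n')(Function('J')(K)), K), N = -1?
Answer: -8624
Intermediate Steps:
Function('a')(K) = Mul(4, K)
Function('p')(O) = Add(-1, O) (Function('p')(O) = Add(O, Mul(-1, Mul(-1, -1))) = Add(O, Mul(-1, 1)) = Add(O, -1) = Add(-1, O))
Mul(Mul(Function('p')(-10), -28), Function('a')(-7)) = Mul(Mul(Add(-1, -10), -28), Mul(4, -7)) = Mul(Mul(-11, -28), -28) = Mul(308, -28) = -8624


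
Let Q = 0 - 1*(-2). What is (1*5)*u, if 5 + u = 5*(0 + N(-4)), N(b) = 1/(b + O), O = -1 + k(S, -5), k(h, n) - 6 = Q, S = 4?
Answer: -50/3 ≈ -16.667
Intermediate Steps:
Q = 2 (Q = 0 + 2 = 2)
k(h, n) = 8 (k(h, n) = 6 + 2 = 8)
O = 7 (O = -1 + 8 = 7)
N(b) = 1/(7 + b) (N(b) = 1/(b + 7) = 1/(7 + b))
u = -10/3 (u = -5 + 5*(0 + 1/(7 - 4)) = -5 + 5*(0 + 1/3) = -5 + 5*(0 + ⅓) = -5 + 5*(⅓) = -5 + 5/3 = -10/3 ≈ -3.3333)
(1*5)*u = (1*5)*(-10/3) = 5*(-10/3) = -50/3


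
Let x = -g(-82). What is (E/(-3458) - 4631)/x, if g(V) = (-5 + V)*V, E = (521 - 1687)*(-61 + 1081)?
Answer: 7412339/12334686 ≈ 0.60093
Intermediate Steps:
E = -1189320 (E = -1166*1020 = -1189320)
g(V) = V*(-5 + V)
x = -7134 (x = -(-82)*(-5 - 82) = -(-82)*(-87) = -1*7134 = -7134)
(E/(-3458) - 4631)/x = (-1189320/(-3458) - 4631)/(-7134) = (-1189320*(-1/3458) - 4631)*(-1/7134) = (594660/1729 - 4631)*(-1/7134) = -7412339/1729*(-1/7134) = 7412339/12334686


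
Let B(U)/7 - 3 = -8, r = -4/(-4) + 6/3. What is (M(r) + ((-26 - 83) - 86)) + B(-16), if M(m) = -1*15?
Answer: -245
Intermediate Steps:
r = 3 (r = -4*(-¼) + 6*(⅓) = 1 + 2 = 3)
B(U) = -35 (B(U) = 21 + 7*(-8) = 21 - 56 = -35)
M(m) = -15
(M(r) + ((-26 - 83) - 86)) + B(-16) = (-15 + ((-26 - 83) - 86)) - 35 = (-15 + (-109 - 86)) - 35 = (-15 - 195) - 35 = -210 - 35 = -245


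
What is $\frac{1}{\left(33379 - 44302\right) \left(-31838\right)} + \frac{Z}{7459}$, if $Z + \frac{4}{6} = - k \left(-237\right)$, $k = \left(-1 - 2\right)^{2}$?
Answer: $\frac{741554052185}{2593990129566} \approx 0.28587$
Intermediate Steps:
$k = 9$ ($k = \left(-3\right)^{2} = 9$)
$Z = \frac{6397}{3}$ ($Z = - \frac{2}{3} - 9 \left(-237\right) = - \frac{2}{3} - -2133 = - \frac{2}{3} + 2133 = \frac{6397}{3} \approx 2132.3$)
$\frac{1}{\left(33379 - 44302\right) \left(-31838\right)} + \frac{Z}{7459} = \frac{1}{\left(33379 - 44302\right) \left(-31838\right)} + \frac{6397}{3 \cdot 7459} = \frac{1}{-10923} \left(- \frac{1}{31838}\right) + \frac{6397}{3} \cdot \frac{1}{7459} = \left(- \frac{1}{10923}\right) \left(- \frac{1}{31838}\right) + \frac{6397}{22377} = \frac{1}{347766474} + \frac{6397}{22377} = \frac{741554052185}{2593990129566}$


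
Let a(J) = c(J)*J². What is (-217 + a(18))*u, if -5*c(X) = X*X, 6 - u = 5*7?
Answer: 3075769/5 ≈ 6.1515e+5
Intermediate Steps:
u = -29 (u = 6 - 5*7 = 6 - 1*35 = 6 - 35 = -29)
c(X) = -X²/5 (c(X) = -X*X/5 = -X²/5)
a(J) = -J⁴/5 (a(J) = (-J²/5)*J² = -J⁴/5)
(-217 + a(18))*u = (-217 - ⅕*18⁴)*(-29) = (-217 - ⅕*104976)*(-29) = (-217 - 104976/5)*(-29) = -106061/5*(-29) = 3075769/5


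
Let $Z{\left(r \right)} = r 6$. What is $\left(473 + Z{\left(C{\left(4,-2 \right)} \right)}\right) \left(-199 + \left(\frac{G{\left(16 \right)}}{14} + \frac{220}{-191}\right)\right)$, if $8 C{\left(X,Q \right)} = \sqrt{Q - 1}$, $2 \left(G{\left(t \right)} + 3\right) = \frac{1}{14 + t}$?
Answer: $- \frac{15205317677}{160440} - \frac{32146549 i \sqrt{3}}{213920} \approx -94773.0 - 260.28 i$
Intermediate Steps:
$G{\left(t \right)} = -3 + \frac{1}{2 \left(14 + t\right)}$
$C{\left(X,Q \right)} = \frac{\sqrt{-1 + Q}}{8}$ ($C{\left(X,Q \right)} = \frac{\sqrt{Q - 1}}{8} = \frac{\sqrt{-1 + Q}}{8}$)
$Z{\left(r \right)} = 6 r$
$\left(473 + Z{\left(C{\left(4,-2 \right)} \right)}\right) \left(-199 + \left(\frac{G{\left(16 \right)}}{14} + \frac{220}{-191}\right)\right) = \left(473 + 6 \frac{\sqrt{-1 - 2}}{8}\right) \left(-199 + \left(\frac{\frac{1}{2} \frac{1}{14 + 16} \left(-83 - 96\right)}{14} + \frac{220}{-191}\right)\right) = \left(473 + 6 \frac{\sqrt{-3}}{8}\right) \left(-199 + \left(\frac{-83 - 96}{2 \cdot 30} \cdot \frac{1}{14} + 220 \left(- \frac{1}{191}\right)\right)\right) = \left(473 + 6 \frac{i \sqrt{3}}{8}\right) \left(-199 - \left(\frac{220}{191} - \frac{1}{2} \cdot \frac{1}{30} \left(-179\right) \frac{1}{14}\right)\right) = \left(473 + 6 \frac{i \sqrt{3}}{8}\right) \left(-199 - \frac{218989}{160440}\right) = \left(473 + \frac{3 i \sqrt{3}}{4}\right) \left(-199 - \frac{218989}{160440}\right) = \left(473 + \frac{3 i \sqrt{3}}{4}\right) \left(- \frac{32146549}{160440}\right) = - \frac{15205317677}{160440} - \frac{32146549 i \sqrt{3}}{213920}$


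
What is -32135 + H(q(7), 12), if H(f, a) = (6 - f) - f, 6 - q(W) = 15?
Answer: -32111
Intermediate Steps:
q(W) = -9 (q(W) = 6 - 1*15 = 6 - 15 = -9)
H(f, a) = 6 - 2*f
-32135 + H(q(7), 12) = -32135 + (6 - 2*(-9)) = -32135 + (6 + 18) = -32135 + 24 = -32111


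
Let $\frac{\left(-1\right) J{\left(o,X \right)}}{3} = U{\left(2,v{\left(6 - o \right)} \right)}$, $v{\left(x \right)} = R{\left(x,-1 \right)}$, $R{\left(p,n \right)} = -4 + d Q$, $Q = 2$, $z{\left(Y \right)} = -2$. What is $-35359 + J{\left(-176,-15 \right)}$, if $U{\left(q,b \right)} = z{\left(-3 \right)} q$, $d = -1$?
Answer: $-35347$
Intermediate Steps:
$R{\left(p,n \right)} = -6$ ($R{\left(p,n \right)} = -4 - 2 = -6$)
$v{\left(x \right)} = -6$
$U{\left(q,b \right)} = - 2 q$
$J{\left(o,X \right)} = 12$ ($J{\left(o,X \right)} = - 3 \left(\left(-2\right) 2\right) = \left(-3\right) \left(-4\right) = 12$)
$-35359 + J{\left(-176,-15 \right)} = -35359 + 12 = -35347$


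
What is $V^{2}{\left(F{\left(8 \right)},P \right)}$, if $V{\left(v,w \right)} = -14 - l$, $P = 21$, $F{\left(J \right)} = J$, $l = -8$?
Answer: $36$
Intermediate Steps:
$V{\left(v,w \right)} = -6$ ($V{\left(v,w \right)} = -14 - -8 = -14 + 8 = -6$)
$V^{2}{\left(F{\left(8 \right)},P \right)} = \left(-6\right)^{2} = 36$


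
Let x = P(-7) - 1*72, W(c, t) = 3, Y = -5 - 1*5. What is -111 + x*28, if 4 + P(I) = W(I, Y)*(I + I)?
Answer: -3415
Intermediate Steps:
Y = -10 (Y = -5 - 5 = -10)
P(I) = -4 + 6*I (P(I) = -4 + 3*(I + I) = -4 + 3*(2*I) = -4 + 6*I)
x = -118 (x = (-4 + 6*(-7)) - 1*72 = (-4 - 42) - 72 = -46 - 72 = -118)
-111 + x*28 = -111 - 118*28 = -111 - 3304 = -3415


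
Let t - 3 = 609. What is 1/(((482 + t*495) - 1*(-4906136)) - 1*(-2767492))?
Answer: 1/7977050 ≈ 1.2536e-7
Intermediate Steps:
t = 612 (t = 3 + 609 = 612)
1/(((482 + t*495) - 1*(-4906136)) - 1*(-2767492)) = 1/(((482 + 612*495) - 1*(-4906136)) - 1*(-2767492)) = 1/(((482 + 302940) + 4906136) + 2767492) = 1/((303422 + 4906136) + 2767492) = 1/(5209558 + 2767492) = 1/7977050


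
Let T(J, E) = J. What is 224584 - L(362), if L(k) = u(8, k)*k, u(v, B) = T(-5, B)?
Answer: 226394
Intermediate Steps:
u(v, B) = -5
L(k) = -5*k
224584 - L(362) = 224584 - (-5)*362 = 224584 - 1*(-1810) = 224584 + 1810 = 226394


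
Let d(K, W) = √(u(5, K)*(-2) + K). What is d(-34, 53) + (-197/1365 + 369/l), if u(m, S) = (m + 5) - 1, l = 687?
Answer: 122782/312585 + 2*I*√13 ≈ 0.3928 + 7.2111*I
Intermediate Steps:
u(m, S) = 4 + m (u(m, S) = (5 + m) - 1 = 4 + m)
d(K, W) = √(-18 + K) (d(K, W) = √((4 + 5)*(-2) + K) = √(9*(-2) + K) = √(-18 + K))
d(-34, 53) + (-197/1365 + 369/l) = √(-18 - 34) + (-197/1365 + 369/687) = √(-52) + (-197*1/1365 + 369*(1/687)) = 2*I*√13 + (-197/1365 + 123/229) = 2*I*√13 + 122782/312585 = 122782/312585 + 2*I*√13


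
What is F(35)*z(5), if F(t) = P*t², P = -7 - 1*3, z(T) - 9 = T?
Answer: -171500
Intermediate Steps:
z(T) = 9 + T
P = -10 (P = -7 - 3 = -10)
F(t) = -10*t²
F(35)*z(5) = (-10*35²)*(9 + 5) = -10*1225*14 = -12250*14 = -171500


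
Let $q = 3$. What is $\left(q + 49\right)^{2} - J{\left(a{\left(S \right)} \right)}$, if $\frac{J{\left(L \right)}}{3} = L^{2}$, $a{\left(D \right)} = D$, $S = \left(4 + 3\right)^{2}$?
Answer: $-4499$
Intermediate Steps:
$S = 49$ ($S = 7^{2} = 49$)
$J{\left(L \right)} = 3 L^{2}$
$\left(q + 49\right)^{2} - J{\left(a{\left(S \right)} \right)} = \left(3 + 49\right)^{2} - 3 \cdot 49^{2} = 52^{2} - 3 \cdot 2401 = 2704 - 7203 = -4499$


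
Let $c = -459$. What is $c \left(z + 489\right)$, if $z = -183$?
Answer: $-140454$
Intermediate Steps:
$c \left(z + 489\right) = - 459 \left(-183 + 489\right) = \left(-459\right) 306 = -140454$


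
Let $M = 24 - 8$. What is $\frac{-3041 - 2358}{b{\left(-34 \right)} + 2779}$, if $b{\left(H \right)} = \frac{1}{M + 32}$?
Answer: $- \frac{259152}{133393} \approx -1.9428$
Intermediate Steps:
$M = 16$
$b{\left(H \right)} = \frac{1}{48}$ ($b{\left(H \right)} = \frac{1}{16 + 32} = \frac{1}{48}$)
$\frac{-3041 - 2358}{b{\left(-34 \right)} + 2779} = \frac{-3041 - 2358}{\frac{1}{48} + 2779} = - \frac{5399}{\frac{133393}{48}} = \left(-5399\right) \frac{48}{133393} = - \frac{259152}{133393}$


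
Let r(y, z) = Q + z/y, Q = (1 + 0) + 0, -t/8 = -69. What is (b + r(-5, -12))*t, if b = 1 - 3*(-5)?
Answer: 53544/5 ≈ 10709.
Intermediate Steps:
t = 552 (t = -8*(-69) = 552)
Q = 1 (Q = 1 + 0 = 1)
r(y, z) = 1 + z/y
b = 16 (b = 1 + 15 = 16)
(b + r(-5, -12))*t = (16 + (-5 - 12)/(-5))*552 = (16 - ⅕*(-17))*552 = (16 + 17/5)*552 = (97/5)*552 = 53544/5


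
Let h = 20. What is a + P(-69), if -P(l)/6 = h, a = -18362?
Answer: -18482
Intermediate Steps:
P(l) = -120 (P(l) = -6*20 = -120)
a + P(-69) = -18362 - 120 = -18482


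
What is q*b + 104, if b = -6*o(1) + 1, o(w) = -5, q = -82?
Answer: -2438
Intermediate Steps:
b = 31 (b = -6*(-5) + 1 = 30 + 1 = 31)
q*b + 104 = -82*31 + 104 = -2542 + 104 = -2438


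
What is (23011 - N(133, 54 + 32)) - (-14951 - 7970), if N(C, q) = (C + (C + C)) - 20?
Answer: 45553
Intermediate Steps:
N(C, q) = -20 + 3*C (N(C, q) = (C + 2*C) - 20 = 3*C - 20 = -20 + 3*C)
(23011 - N(133, 54 + 32)) - (-14951 - 7970) = (23011 - (-20 + 3*133)) - (-14951 - 7970) = (23011 - (-20 + 399)) - 1*(-22921) = (23011 - 1*379) + 22921 = (23011 - 379) + 22921 = 22632 + 22921 = 45553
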